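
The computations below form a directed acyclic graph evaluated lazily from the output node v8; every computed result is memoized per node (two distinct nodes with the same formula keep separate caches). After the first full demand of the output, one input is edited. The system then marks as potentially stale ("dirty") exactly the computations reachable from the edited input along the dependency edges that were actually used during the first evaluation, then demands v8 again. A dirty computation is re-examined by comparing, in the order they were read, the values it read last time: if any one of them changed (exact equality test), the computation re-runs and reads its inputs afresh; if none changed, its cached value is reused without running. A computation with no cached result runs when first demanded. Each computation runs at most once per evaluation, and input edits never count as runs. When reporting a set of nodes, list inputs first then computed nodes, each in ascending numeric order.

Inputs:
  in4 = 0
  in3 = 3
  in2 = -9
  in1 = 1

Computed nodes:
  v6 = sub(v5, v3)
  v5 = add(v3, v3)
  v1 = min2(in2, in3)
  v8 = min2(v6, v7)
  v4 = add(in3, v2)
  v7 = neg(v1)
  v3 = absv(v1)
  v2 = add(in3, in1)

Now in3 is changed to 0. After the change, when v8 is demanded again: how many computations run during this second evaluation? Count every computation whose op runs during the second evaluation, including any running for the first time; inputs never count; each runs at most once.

1 computations run: v1.
Note the absorption at v1: it re-runs yet its value is the same, leaving the output's value untouched.

First demand of the output computes:
  v1 = min2(-9, 3) = -9
  v3 = absv(-9) = 9
  v5 = add(9, 9) = 18
  v6 = sub(18, 9) = 9
  v7 = neg(-9) = 9
  v8 = min2(9, 9) = 9

After the edit, cleaning proceeds:
  v1: a read changed (in3 3->0) — executes, giving -9 — identical to its old value.
  v3: dirty, but its reads are unchanged (v1 unchanged); cached 9 stands.
  v5: dirty, but its reads are unchanged (v3 unchanged, v3 unchanged); cached 18 stands.
  v6: dirty, but its reads are unchanged (v5 unchanged, v3 unchanged); cached 9 stands.
  v7: dirty, but its reads are unchanged (v1 unchanged); cached 9 stands.
  v8: dirty, but its reads are unchanged (v6 unchanged, v7 unchanged); cached 9 stands.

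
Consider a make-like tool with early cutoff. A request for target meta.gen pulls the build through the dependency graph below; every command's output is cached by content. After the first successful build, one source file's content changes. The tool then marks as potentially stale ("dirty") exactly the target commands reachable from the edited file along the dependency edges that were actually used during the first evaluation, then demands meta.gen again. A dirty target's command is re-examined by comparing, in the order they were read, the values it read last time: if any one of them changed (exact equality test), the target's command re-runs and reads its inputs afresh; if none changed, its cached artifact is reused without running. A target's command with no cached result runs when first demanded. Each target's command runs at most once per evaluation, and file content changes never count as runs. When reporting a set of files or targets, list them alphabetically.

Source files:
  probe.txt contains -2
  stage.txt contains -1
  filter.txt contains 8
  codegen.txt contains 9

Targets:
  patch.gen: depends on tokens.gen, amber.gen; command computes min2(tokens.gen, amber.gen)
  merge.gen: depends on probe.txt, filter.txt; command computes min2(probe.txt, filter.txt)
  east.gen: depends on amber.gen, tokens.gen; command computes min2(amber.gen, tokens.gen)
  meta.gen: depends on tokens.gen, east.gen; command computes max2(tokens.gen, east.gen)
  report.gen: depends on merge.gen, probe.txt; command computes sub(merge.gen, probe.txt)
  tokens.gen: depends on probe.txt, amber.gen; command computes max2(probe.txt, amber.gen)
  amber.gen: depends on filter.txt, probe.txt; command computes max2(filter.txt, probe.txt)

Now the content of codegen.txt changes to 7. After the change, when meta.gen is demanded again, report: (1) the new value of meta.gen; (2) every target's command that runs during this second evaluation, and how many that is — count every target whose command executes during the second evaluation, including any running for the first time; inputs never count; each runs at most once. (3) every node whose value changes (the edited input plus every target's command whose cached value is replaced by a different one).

Demanding meta.gen again yields 8.
0 target commands run: none.
The nodes whose values change: codegen.txt.
Note the shortcut — nothing in the graph depends on codegen.txt at all, so no recomputation happens.

First demand of the output computes:
  amber.gen = max2(8, -2) = 8
  tokens.gen = max2(-2, 8) = 8
  east.gen = min2(8, 8) = 8
  meta.gen = max2(8, 8) = 8

After the edit, cleaning proceeds:
  no node depends on codegen.txt at all; the second demand re-runs nothing.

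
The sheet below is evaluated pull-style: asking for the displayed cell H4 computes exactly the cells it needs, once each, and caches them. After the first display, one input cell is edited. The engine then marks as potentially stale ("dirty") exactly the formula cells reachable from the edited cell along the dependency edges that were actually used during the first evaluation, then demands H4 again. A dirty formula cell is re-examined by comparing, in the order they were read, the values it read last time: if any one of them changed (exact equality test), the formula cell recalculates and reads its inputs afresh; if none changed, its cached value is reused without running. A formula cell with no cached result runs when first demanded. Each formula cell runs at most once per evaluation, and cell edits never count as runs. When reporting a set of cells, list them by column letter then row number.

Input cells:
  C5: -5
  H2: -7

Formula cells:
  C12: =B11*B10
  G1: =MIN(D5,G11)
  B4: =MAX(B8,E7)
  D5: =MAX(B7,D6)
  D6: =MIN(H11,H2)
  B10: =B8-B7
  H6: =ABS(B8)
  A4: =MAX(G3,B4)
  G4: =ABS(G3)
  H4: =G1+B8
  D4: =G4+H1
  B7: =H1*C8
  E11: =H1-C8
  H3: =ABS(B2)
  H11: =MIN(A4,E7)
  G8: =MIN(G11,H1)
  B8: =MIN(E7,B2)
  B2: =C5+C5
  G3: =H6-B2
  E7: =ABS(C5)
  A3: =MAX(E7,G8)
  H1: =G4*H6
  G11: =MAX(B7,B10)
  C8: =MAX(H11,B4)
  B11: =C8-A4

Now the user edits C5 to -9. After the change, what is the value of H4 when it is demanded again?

First demand of the output computes:
  B2 = -5 + -5 = -10
  E7 = ABS(-5) = 5
  B8 = MIN(5, -10) = -10
  B4 = MAX(-10, 5) = 5
  H6 = ABS(-10) = 10
  G3 = 10 - -10 = 20
  A4 = MAX(20, 5) = 20
  G4 = ABS(20) = 20
  H1 = 20 * 10 = 200
  H11 = MIN(20, 5) = 5
  C8 = MAX(5, 5) = 5
  B7 = 200 * 5 = 1000
  B10 = -10 - 1000 = -1010
  D6 = MIN(5, -7) = -7
  D5 = MAX(1000, -7) = 1000
  G11 = MAX(1000, -1010) = 1000
  G1 = MIN(1000, 1000) = 1000
  H4 = 1000 + -10 = 990

After the edit, cleaning proceeds:
  B2: a read changed (C5 -5->-9; C5 -5->-9) — executes, giving -18.
  E7: a read changed (C5 -5->-9) — executes, giving 9.
  B8: a read changed (E7 5->9; B2 -10->-18) — executes, giving -18.
  B4: a read changed (B8 -10->-18; E7 5->9) — executes, giving 9.
  H6: a read changed (B8 -10->-18) — executes, giving 18.
  G3: a read changed (H6 10->18; B2 -10->-18) — executes, giving 36.
  A4: a read changed (G3 20->36; B4 5->9) — executes, giving 36.
  G4: a read changed (G3 20->36) — executes, giving 36.
  H1: a read changed (G4 20->36; H6 10->18) — executes, giving 648.
  H11: a read changed (A4 20->36; E7 5->9) — executes, giving 9.
  C8: a read changed (H11 5->9; B4 5->9) — executes, giving 9.
  B7: a read changed (H1 200->648; C8 5->9) — executes, giving 5832.
  B10: a read changed (B8 -10->-18; B7 1000->5832) — executes, giving -5850.
  D6: a read changed (H11 5->9) — executes, giving -7 — identical to its old value.
  D5: a read changed (B7 1000->5832) — executes, giving 5832.
  G11: a read changed (B7 1000->5832; B10 -1010->-5850) — executes, giving 5832.
  G1: a read changed (D5 1000->5832; G11 1000->5832) — executes, giving 5832.
  H4: a read changed (G1 1000->5832; B8 -10->-18) — executes, giving 5814.

Demanding H4 again yields 5814.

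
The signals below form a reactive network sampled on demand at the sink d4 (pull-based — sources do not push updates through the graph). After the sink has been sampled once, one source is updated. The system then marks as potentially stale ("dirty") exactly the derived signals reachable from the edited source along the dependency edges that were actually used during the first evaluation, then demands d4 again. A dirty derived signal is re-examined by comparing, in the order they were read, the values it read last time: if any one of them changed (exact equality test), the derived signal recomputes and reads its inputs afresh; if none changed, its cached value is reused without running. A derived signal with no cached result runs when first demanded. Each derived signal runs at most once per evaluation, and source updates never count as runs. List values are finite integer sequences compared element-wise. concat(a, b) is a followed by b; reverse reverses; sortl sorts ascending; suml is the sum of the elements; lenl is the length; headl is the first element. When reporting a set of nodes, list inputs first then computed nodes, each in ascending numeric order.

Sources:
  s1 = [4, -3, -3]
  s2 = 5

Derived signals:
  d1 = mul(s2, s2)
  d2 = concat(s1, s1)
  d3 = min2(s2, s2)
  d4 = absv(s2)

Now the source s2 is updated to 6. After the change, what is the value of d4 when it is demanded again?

d4 now evaluates to 6.

Initial pass — values computed on the first demand:
  d4 = absv(5) = 5

Second demand — change propagation:
  d4: re-runs because s2 5->6; new result 6.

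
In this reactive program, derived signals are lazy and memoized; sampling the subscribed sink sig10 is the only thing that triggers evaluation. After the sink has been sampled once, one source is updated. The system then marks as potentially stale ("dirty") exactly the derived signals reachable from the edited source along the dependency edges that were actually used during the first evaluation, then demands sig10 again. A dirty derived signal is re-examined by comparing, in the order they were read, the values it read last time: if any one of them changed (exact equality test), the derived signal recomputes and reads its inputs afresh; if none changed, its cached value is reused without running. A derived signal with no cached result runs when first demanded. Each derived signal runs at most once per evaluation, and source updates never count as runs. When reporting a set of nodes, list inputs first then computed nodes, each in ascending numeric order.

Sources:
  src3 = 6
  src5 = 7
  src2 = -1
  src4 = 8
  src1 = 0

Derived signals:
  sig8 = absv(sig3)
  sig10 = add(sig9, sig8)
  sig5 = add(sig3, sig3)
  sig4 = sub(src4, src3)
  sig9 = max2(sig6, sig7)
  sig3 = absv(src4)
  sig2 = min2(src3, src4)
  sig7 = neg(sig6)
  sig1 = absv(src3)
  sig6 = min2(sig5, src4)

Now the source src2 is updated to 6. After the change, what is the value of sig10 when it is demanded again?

First demand of the output computes:
  sig3 = absv(8) = 8
  sig5 = add(8, 8) = 16
  sig6 = min2(16, 8) = 8
  sig7 = neg(8) = -8
  sig8 = absv(8) = 8
  sig9 = max2(8, -8) = 8
  sig10 = add(8, 8) = 16

After the edit, cleaning proceeds:
  no node depends on src2 at all; the second demand re-runs nothing.

Note the shortcut — nothing in the graph depends on src2 at all, so no recomputation happens.

Demanding sig10 again yields 16.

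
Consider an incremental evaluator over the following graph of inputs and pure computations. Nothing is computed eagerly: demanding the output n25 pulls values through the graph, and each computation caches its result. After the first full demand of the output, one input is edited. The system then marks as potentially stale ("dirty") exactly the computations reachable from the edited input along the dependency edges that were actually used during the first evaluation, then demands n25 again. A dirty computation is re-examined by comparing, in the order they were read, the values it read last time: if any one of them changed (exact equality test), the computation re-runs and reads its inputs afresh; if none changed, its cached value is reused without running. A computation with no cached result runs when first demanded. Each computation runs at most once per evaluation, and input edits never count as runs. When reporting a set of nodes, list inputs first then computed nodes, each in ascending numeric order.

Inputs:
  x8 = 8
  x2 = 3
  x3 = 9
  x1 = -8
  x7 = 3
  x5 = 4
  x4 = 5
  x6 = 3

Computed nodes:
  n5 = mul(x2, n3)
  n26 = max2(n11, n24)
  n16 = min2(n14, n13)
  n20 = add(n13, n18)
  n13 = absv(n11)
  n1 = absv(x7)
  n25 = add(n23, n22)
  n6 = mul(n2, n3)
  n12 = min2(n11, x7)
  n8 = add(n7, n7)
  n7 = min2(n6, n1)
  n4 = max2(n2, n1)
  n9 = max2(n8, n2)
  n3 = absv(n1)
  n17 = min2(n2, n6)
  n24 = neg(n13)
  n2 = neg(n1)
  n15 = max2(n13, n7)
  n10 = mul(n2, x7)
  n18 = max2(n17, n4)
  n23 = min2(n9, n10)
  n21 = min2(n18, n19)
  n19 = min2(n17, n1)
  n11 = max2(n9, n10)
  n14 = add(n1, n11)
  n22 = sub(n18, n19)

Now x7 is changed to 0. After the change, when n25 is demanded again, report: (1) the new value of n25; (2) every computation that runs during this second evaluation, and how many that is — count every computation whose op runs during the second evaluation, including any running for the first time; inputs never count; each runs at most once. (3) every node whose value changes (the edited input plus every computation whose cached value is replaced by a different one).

n25 now evaluates to 0.
Run set: n1, n2, n3, n4, n6, n7, n8, n9, n10, n17, n18, n19, n22, n23, n25 (15 run).
Changed values: x7, n1, n2, n3, n4, n6, n7, n8, n9, n10, n17, n18, n19, n22, n23, n25.

Initial pass — values computed on the first demand:
  n1 = absv(3) = 3
  n2 = neg(3) = -3
  n3 = absv(3) = 3
  n4 = max2(-3, 3) = 3
  n6 = mul(-3, 3) = -9
  n7 = min2(-9, 3) = -9
  n8 = add(-9, -9) = -18
  n9 = max2(-18, -3) = -3
  n10 = mul(-3, 3) = -9
  n17 = min2(-3, -9) = -9
  n18 = max2(-9, 3) = 3
  n19 = min2(-9, 3) = -9
  n22 = sub(3, -9) = 12
  n23 = min2(-3, -9) = -9
  n25 = add(-9, 12) = 3

Second demand — change propagation:
  n1: re-runs because x7 3->0; new result 0.
  n2: re-runs because n1 3->0; new result 0.
  n3: re-runs because n1 3->0; new result 0.
  n4: re-runs because n2 -3->0; n1 3->0; new result 0.
  n6: re-runs because n2 -3->0; n3 3->0; new result 0.
  n7: re-runs because n6 -9->0; n1 3->0; new result 0.
  n8: re-runs because n7 -9->0; n7 -9->0; new result 0.
  n9: re-runs because n8 -18->0; n2 -3->0; new result 0.
  n10: re-runs because n2 -3->0; x7 3->0; new result 0.
  n17: re-runs because n2 -3->0; n6 -9->0; new result 0.
  n18: re-runs because n17 -9->0; n4 3->0; new result 0.
  n19: re-runs because n17 -9->0; n1 3->0; new result 0.
  n22: re-runs because n18 3->0; n19 -9->0; new result 0.
  n23: re-runs because n9 -3->0; n10 -9->0; new result 0.
  n25: re-runs because n23 -9->0; n22 12->0; new result 0.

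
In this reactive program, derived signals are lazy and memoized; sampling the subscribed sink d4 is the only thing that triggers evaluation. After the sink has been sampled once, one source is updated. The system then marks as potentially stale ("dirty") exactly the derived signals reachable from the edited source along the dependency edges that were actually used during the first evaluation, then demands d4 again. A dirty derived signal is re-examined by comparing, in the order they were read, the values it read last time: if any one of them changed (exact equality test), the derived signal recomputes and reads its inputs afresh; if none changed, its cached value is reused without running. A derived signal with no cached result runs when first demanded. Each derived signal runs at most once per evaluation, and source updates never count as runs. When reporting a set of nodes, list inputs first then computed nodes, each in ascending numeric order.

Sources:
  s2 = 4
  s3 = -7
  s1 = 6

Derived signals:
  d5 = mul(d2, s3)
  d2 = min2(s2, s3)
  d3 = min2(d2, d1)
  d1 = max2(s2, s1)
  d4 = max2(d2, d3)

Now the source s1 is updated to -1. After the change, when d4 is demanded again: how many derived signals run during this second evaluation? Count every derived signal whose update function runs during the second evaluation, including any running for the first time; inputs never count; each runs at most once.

2 derived signals run: d1, d3.
Note the absorption at d3: it re-runs yet its value is the same, leaving the output's value untouched.

First demand of the output computes:
  d1 = max2(4, 6) = 6
  d2 = min2(4, -7) = -7
  d3 = min2(-7, 6) = -7
  d4 = max2(-7, -7) = -7

After the edit, cleaning proceeds:
  d1: a read changed (s1 6->-1) — executes, giving 4.
  d3: a read changed (d1 6->4) — executes, giving -7 — identical to its old value.
  d4: dirty, but its reads are unchanged (d2 unchanged, d3 unchanged); cached -7 stands.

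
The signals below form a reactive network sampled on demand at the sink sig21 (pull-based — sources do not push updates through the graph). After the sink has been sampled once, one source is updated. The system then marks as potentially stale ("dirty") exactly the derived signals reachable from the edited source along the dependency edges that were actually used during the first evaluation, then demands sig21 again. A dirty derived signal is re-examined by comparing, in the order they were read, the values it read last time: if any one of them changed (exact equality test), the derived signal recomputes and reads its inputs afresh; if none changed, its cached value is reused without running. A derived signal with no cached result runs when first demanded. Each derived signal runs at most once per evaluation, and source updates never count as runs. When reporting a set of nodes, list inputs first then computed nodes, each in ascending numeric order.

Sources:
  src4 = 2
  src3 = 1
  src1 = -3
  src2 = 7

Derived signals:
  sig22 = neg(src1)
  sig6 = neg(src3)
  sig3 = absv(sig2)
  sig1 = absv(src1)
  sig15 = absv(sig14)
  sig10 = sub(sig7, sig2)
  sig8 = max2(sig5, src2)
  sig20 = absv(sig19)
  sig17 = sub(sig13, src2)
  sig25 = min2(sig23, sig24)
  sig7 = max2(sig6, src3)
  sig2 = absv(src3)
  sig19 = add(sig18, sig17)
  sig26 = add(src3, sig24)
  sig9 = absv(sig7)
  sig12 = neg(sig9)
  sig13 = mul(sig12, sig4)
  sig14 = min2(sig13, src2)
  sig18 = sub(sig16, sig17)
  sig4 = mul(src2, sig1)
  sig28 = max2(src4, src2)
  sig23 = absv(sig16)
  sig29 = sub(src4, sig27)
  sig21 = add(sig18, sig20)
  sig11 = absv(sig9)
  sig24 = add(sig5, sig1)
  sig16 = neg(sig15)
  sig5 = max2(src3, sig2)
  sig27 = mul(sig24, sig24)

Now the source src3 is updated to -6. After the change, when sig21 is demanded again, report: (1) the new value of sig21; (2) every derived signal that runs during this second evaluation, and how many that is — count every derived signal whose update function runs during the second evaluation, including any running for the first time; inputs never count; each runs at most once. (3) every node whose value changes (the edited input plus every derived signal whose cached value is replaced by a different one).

sig21 now evaluates to 133.
Run set: sig6, sig7, sig9, sig12, sig13, sig14, sig15, sig16, sig17, sig18, sig19, sig20, sig21 (13 run).
Changed values: src3, sig6, sig7, sig9, sig12, sig13, sig14, sig15, sig16, sig17, sig19, sig20, sig21.

Initial pass — values computed on the first demand:
  sig1 = absv(-3) = 3
  sig4 = mul(7, 3) = 21
  sig6 = neg(1) = -1
  sig7 = max2(-1, 1) = 1
  sig9 = absv(1) = 1
  sig12 = neg(1) = -1
  sig13 = mul(-1, 21) = -21
  sig14 = min2(-21, 7) = -21
  sig15 = absv(-21) = 21
  sig16 = neg(21) = -21
  sig17 = sub(-21, 7) = -28
  sig18 = sub(-21, -28) = 7
  sig19 = add(7, -28) = -21
  sig20 = absv(-21) = 21
  sig21 = add(7, 21) = 28

Second demand — change propagation:
  sig6: re-runs because src3 1->-6; new result 6.
  sig7: re-runs because sig6 -1->6; src3 1->-6; new result 6.
  sig9: re-runs because sig7 1->6; new result 6.
  sig12: re-runs because sig9 1->6; new result -6.
  sig13: re-runs because sig12 -1->-6; new result -126.
  sig14: re-runs because sig13 -21->-126; new result -126.
  sig15: re-runs because sig14 -21->-126; new result 126.
  sig16: re-runs because sig15 21->126; new result -126.
  sig17: re-runs because sig13 -21->-126; new result -133.
  sig18: re-runs because sig16 -21->-126; sig17 -28->-133; new result 7 (unchanged).
  sig19: re-runs because sig17 -28->-133; new result -126.
  sig20: re-runs because sig19 -21->-126; new result 126.
  sig21: re-runs because sig20 21->126; new result 133.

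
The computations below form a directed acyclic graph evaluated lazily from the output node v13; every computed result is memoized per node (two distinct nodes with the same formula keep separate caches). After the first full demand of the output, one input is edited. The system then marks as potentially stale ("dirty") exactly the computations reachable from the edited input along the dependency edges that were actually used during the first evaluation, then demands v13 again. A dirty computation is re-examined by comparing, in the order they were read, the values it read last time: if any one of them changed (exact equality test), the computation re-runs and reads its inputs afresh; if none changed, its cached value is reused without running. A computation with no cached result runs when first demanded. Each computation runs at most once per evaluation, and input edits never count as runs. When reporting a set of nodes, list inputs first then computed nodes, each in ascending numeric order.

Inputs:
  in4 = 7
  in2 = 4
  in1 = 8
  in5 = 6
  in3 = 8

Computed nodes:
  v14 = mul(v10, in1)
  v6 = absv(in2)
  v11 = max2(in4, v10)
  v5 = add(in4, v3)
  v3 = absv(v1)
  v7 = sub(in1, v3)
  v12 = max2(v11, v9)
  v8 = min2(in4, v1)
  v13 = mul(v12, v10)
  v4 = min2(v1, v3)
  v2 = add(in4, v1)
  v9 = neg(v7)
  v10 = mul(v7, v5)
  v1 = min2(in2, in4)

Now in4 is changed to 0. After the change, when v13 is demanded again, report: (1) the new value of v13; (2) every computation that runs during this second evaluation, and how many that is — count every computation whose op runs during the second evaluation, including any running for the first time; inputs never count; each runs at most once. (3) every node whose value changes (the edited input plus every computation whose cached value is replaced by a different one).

First demand of the output computes:
  v1 = min2(4, 7) = 4
  v3 = absv(4) = 4
  v5 = add(7, 4) = 11
  v7 = sub(8, 4) = 4
  v9 = neg(4) = -4
  v10 = mul(4, 11) = 44
  v11 = max2(7, 44) = 44
  v12 = max2(44, -4) = 44
  v13 = mul(44, 44) = 1936

After the edit, cleaning proceeds:
  v1: a read changed (in4 7->0) — executes, giving 0.
  v3: a read changed (v1 4->0) — executes, giving 0.
  v5: a read changed (in4 7->0; v3 4->0) — executes, giving 0.
  v7: a read changed (v3 4->0) — executes, giving 8.
  v9: a read changed (v7 4->8) — executes, giving -8.
  v10: a read changed (v7 4->8; v5 11->0) — executes, giving 0.
  v11: a read changed (in4 7->0; v10 44->0) — executes, giving 0.
  v12: a read changed (v11 44->0; v9 -4->-8) — executes, giving 0.
  v13: a read changed (v12 44->0; v10 44->0) — executes, giving 0.

Demanding v13 again yields 0.
9 computations run: v1, v3, v5, v7, v9, v10, v11, v12, v13.
The nodes whose values change: in4, v1, v3, v5, v7, v9, v10, v11, v12, v13.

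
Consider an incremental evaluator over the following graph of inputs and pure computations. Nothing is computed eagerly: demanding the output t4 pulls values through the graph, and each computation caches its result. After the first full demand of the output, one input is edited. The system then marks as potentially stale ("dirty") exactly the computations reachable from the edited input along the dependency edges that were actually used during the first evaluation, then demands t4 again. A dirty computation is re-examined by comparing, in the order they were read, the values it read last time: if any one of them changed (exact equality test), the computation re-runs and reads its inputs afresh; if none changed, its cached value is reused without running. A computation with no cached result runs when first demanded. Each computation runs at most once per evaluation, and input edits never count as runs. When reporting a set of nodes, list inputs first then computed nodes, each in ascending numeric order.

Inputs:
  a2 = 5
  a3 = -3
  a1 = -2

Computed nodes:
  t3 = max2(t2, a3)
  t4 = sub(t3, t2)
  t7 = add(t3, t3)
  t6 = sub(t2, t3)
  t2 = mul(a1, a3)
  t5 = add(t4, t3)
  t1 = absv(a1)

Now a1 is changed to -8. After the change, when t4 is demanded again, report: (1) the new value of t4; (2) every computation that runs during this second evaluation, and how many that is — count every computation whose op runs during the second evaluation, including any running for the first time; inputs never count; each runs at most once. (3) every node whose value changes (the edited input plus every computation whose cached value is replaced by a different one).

t4 now evaluates to 0.
Run set: t2, t3, t4 (3 run).
Changed values: a1, t2, t3.

Initial pass — values computed on the first demand:
  t2 = mul(-2, -3) = 6
  t3 = max2(6, -3) = 6
  t4 = sub(6, 6) = 0

Second demand — change propagation:
  t2: re-runs because a1 -2->-8; new result 24.
  t3: re-runs because t2 6->24; new result 24.
  t4: re-runs because t3 6->24; t2 6->24; new result 0 (unchanged).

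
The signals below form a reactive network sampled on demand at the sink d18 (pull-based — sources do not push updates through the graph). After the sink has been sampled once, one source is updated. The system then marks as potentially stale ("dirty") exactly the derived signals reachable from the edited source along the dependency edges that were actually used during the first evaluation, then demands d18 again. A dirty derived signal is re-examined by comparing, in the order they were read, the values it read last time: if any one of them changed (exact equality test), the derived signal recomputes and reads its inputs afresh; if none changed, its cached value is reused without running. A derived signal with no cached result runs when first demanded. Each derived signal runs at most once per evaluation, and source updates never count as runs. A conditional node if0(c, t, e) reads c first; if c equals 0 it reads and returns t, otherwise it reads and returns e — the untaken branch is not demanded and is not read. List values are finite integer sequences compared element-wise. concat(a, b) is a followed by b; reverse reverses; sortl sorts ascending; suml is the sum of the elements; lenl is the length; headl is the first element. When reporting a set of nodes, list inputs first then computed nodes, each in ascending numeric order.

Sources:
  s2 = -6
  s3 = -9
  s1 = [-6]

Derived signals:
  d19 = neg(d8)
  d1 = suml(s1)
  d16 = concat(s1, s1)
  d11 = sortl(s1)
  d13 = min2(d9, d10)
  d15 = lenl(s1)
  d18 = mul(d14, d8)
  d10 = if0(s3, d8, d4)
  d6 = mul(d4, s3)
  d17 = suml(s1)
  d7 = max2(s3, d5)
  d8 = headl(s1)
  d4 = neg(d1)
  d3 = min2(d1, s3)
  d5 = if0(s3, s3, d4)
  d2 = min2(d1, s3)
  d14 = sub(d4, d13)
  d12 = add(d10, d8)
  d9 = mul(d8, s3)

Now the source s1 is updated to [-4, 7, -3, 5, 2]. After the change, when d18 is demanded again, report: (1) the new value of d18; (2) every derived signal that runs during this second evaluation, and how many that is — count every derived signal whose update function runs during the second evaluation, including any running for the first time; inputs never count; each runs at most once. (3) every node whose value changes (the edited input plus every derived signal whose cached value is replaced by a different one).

Initial pass — values computed on the first demand:
  d1 = suml([-6]) = -6
  d4 = neg(-6) = 6
  d8 = headl([-6]) = -6
  d9 = mul(-6, -9) = 54
  d10 = if0(s3=-9 -> else branch d4) = 6
  d13 = min2(54, 6) = 6
  d14 = sub(6, 6) = 0
  d18 = mul(0, -6) = 0

Second demand — change propagation:
  d1: re-runs because s1 [-6]->[-4, 7, -3, 5, 2]; new result 7.
  d4: re-runs because d1 -6->7; new result -7.
  d8: re-runs because s1 [-6]->[-4, 7, -3, 5, 2]; new result -4.
  d9: re-runs because d8 -6->-4; new result 36.
  d10: re-runs because d4 6->-7; new result -7.
  d13: re-runs because d9 54->36; d10 6->-7; new result -7.
  d14: re-runs because d4 6->-7; d13 6->-7; new result 0 (unchanged).
  d18: re-runs because d8 -6->-4; new result 0 (unchanged).

d18 now evaluates to 0.
Run set: d1, d4, d8, d9, d10, d13, d14, d18 (8 run).
Changed values: s1, d1, d4, d8, d9, d10, d13.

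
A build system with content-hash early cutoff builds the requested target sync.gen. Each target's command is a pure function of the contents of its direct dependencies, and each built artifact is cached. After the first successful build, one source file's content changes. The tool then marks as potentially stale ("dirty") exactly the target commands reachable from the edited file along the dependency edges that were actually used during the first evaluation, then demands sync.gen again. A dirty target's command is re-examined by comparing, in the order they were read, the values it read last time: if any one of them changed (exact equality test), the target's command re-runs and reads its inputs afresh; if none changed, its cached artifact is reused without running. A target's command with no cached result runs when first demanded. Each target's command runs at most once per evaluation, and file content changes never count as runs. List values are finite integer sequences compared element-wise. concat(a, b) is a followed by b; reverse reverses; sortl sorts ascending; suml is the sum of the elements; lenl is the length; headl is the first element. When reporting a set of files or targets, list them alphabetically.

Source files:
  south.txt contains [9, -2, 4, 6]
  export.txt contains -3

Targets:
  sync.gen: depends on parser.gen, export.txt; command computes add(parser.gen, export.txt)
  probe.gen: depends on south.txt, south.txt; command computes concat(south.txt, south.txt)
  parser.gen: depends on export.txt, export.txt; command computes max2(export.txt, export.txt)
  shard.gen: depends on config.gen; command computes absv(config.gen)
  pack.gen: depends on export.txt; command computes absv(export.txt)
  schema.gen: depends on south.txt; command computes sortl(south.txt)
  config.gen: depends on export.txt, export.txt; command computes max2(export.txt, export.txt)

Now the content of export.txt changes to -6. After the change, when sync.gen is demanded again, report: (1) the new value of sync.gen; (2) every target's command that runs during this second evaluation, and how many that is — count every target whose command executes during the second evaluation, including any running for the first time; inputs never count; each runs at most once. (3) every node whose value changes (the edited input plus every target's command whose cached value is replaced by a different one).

New value of sync.gen: -12.
Target commands that run: parser.gen, sync.gen — 2 in total.
Values that change: export.txt, parser.gen, sync.gen.

First evaluation (everything demanded from the output):
  parser.gen = max2(-3, -3) = -3
  sync.gen = add(-3, -3) = -6

Propagation after the edit:
  parser.gen: runs — export.txt -3->-6; export.txt -3->-6; result -6.
  sync.gen: runs — parser.gen -3->-6; export.txt -3->-6; result -12.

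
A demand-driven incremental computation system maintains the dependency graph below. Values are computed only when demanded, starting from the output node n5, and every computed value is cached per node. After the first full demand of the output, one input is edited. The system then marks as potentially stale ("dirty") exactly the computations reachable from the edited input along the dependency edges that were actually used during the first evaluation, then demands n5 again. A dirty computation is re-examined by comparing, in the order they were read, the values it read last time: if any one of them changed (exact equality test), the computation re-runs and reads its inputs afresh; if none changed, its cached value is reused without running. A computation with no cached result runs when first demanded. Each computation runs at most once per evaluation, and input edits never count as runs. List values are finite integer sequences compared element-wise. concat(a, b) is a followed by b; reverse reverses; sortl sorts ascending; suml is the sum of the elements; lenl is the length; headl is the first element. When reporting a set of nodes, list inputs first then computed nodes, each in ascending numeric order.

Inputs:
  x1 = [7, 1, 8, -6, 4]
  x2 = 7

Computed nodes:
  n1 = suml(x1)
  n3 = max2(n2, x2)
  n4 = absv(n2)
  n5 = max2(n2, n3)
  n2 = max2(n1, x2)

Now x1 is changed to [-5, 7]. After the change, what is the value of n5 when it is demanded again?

New value of n5: 7.

First evaluation (everything demanded from the output):
  n1 = suml([7, 1, 8, -6, 4]) = 14
  n2 = max2(14, 7) = 14
  n3 = max2(14, 7) = 14
  n5 = max2(14, 14) = 14

Propagation after the edit:
  n1: runs — x1 [7, 1, 8, -6, 4]->[-5, 7]; result 2.
  n2: runs — n1 14->2; result 7.
  n3: runs — n2 14->7; result 7.
  n5: runs — n2 14->7; n3 14->7; result 7.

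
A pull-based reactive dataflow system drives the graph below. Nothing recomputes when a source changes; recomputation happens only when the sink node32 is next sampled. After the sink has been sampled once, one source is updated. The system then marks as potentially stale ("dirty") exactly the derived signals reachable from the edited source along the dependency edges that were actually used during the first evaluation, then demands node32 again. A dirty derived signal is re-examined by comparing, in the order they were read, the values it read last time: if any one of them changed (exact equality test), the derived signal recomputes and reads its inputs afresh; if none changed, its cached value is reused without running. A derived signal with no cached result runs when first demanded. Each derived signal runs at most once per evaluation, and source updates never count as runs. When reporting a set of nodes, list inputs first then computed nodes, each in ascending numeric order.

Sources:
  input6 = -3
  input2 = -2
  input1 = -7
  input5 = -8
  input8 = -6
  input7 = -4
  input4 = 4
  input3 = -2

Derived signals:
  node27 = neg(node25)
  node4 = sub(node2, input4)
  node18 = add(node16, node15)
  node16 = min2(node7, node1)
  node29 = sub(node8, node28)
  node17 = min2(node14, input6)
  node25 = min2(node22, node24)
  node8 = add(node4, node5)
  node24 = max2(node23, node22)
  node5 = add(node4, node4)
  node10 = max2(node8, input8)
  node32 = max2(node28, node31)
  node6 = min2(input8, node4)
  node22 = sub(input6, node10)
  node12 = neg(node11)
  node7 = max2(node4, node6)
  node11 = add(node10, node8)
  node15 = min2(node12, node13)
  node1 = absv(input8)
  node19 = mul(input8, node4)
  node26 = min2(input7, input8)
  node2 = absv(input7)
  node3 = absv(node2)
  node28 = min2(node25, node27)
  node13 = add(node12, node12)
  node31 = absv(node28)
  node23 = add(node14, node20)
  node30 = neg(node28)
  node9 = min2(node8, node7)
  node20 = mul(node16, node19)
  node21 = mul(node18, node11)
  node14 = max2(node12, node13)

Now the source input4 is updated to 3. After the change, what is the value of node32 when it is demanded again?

New value of node32: 6.

First evaluation (everything demanded from the output):
  node1 = absv(-6) = 6
  node2 = absv(-4) = 4
  node4 = sub(4, 4) = 0
  node5 = add(0, 0) = 0
  node6 = min2(-6, 0) = -6
  node7 = max2(0, -6) = 0
  node8 = add(0, 0) = 0
  node10 = max2(0, -6) = 0
  node11 = add(0, 0) = 0
  node12 = neg(0) = 0
  node13 = add(0, 0) = 0
  node14 = max2(0, 0) = 0
  node16 = min2(0, 6) = 0
  node19 = mul(-6, 0) = 0
  node20 = mul(0, 0) = 0
  node22 = sub(-3, 0) = -3
  node23 = add(0, 0) = 0
  node24 = max2(0, -3) = 0
  node25 = min2(-3, 0) = -3
  node27 = neg(-3) = 3
  node28 = min2(-3, 3) = -3
  node31 = absv(-3) = 3
  node32 = max2(-3, 3) = 3

Propagation after the edit:
  node4: runs — input4 4->3; result 1.
  node5: runs — node4 0->1; node4 0->1; result 2.
  node6: runs — node4 0->1; result -6 (same value as before).
  node7: runs — node4 0->1; result 1.
  node8: runs — node4 0->1; node5 0->2; result 3.
  node10: runs — node8 0->3; result 3.
  node11: runs — node10 0->3; node8 0->3; result 6.
  node12: runs — node11 0->6; result -6.
  node13: runs — node12 0->-6; node12 0->-6; result -12.
  node14: runs — node12 0->-6; node13 0->-12; result -6.
  node16: runs — node7 0->1; result 1.
  node19: runs — node4 0->1; result -6.
  node20: runs — node16 0->1; node19 0->-6; result -6.
  node22: runs — node10 0->3; result -6.
  node23: runs — node14 0->-6; node20 0->-6; result -12.
  node24: runs — node23 0->-12; node22 -3->-6; result -6.
  node25: runs — node22 -3->-6; node24 0->-6; result -6.
  node27: runs — node25 -3->-6; result 6.
  node28: runs — node25 -3->-6; node27 3->6; result -6.
  node31: runs — node28 -3->-6; result 6.
  node32: runs — node28 -3->-6; node31 3->6; result 6.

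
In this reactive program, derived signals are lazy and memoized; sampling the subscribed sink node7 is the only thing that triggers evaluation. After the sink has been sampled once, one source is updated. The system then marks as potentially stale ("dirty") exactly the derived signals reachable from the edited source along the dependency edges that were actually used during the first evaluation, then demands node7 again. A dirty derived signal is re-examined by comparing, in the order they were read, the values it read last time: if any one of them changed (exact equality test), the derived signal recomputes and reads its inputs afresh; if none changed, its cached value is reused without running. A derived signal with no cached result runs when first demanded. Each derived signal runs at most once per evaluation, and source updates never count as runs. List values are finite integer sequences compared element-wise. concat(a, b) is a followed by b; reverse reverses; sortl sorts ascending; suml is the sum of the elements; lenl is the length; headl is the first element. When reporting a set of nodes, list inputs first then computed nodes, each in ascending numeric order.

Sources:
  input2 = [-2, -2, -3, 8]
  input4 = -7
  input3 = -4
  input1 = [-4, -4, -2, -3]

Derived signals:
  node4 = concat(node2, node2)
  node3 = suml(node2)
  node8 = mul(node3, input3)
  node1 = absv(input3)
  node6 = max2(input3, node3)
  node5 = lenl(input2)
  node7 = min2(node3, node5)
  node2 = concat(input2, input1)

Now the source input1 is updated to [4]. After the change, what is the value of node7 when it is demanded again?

Demanding node7 again yields 4.

First demand of the output computes:
  node2 = concat([-2, -2, -3, 8], [-4, -4, -2, -3]) = [-2, -2, -3, 8, -4, -4, -2, -3]
  node3 = suml([-2, -2, -3, 8, -4, -4, -2, -3]) = -12
  node5 = lenl([-2, -2, -3, 8]) = 4
  node7 = min2(-12, 4) = -12

After the edit, cleaning proceeds:
  node2: a read changed (input1 [-4, -4, -2, -3]->[4]) — executes, giving [-2, -2, -3, 8, 4].
  node3: a read changed (node2 [-2, -2, -3, 8, -4, -4, -2, -3]->[-2, -2, -3, 8, 4]) — executes, giving 5.
  node7: a read changed (node3 -12->5) — executes, giving 4.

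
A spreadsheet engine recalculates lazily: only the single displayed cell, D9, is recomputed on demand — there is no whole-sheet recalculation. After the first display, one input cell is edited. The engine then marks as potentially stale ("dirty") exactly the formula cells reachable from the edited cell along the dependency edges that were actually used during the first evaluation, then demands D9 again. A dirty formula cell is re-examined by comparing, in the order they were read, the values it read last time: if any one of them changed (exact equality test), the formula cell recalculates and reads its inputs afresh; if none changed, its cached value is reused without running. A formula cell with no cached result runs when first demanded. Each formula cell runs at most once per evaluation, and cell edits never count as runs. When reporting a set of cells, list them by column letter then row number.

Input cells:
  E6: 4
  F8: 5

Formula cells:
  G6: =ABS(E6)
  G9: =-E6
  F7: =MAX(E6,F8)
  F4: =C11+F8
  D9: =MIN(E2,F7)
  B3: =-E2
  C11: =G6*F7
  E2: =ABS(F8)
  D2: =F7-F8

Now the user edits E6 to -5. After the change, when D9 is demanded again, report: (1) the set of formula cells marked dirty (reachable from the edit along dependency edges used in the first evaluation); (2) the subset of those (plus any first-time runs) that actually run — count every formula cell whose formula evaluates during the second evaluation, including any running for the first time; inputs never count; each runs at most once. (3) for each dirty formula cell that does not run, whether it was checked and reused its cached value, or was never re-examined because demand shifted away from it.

First evaluation (everything demanded from the output):
  E2 = ABS(5) = 5
  F7 = MAX(4, 5) = 5
  D9 = MIN(5, 5) = 5

Propagation after the edit:
  F7: runs — E6 4->-5; result 5 (same value as before).
  D9: checked — values it read are unchanged (E2 unchanged, F7 unchanged); reused cached 5 without running.

Key observation: the change is absorbed at F7 — it re-runs but produces the same value, and the output's value is unchanged.

Marked dirty: D9, F7.
Formula cells that run: F7 — 1 in total.
Checked but reused from cache: D9.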